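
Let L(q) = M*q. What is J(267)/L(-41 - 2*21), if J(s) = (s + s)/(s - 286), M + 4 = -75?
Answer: -534/124583 ≈ -0.0042863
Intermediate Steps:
M = -79 (M = -4 - 75 = -79)
L(q) = -79*q
J(s) = 2*s/(-286 + s) (J(s) = (2*s)/(-286 + s) = 2*s/(-286 + s))
J(267)/L(-41 - 2*21) = (2*267/(-286 + 267))/((-79*(-41 - 2*21))) = (2*267/(-19))/((-79*(-41 - 42))) = (2*267*(-1/19))/((-79*(-83))) = -534/19/6557 = -534/19*1/6557 = -534/124583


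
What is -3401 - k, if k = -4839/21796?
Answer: -74123357/21796 ≈ -3400.8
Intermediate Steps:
k = -4839/21796 (k = -4839*1/21796 = -4839/21796 ≈ -0.22201)
-3401 - k = -3401 - 1*(-4839/21796) = -3401 + 4839/21796 = -74123357/21796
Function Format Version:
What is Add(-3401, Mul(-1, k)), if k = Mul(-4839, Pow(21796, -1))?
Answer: Rational(-74123357, 21796) ≈ -3400.8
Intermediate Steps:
k = Rational(-4839, 21796) (k = Mul(-4839, Rational(1, 21796)) = Rational(-4839, 21796) ≈ -0.22201)
Add(-3401, Mul(-1, k)) = Add(-3401, Mul(-1, Rational(-4839, 21796))) = Add(-3401, Rational(4839, 21796)) = Rational(-74123357, 21796)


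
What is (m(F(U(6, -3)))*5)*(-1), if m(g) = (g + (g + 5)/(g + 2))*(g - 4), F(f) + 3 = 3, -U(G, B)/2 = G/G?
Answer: 50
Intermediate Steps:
U(G, B) = -2 (U(G, B) = -2*G/G = -2*1 = -2)
F(f) = 0 (F(f) = -3 + 3 = 0)
m(g) = (-4 + g)*(g + (5 + g)/(2 + g)) (m(g) = (g + (5 + g)/(2 + g))*(-4 + g) = (-4 + g)*(g + (5 + g)/(2 + g)))
(m(F(U(6, -3)))*5)*(-1) = (((-20 + 0³ - 1*0² - 7*0)/(2 + 0))*5)*(-1) = (((-20 + 0 - 1*0 + 0)/2)*5)*(-1) = (((-20 + 0 + 0 + 0)/2)*5)*(-1) = (((½)*(-20))*5)*(-1) = -10*5*(-1) = -50*(-1) = 50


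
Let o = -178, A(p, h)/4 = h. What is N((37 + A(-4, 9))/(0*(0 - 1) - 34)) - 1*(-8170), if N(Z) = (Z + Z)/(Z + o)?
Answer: 50041396/6125 ≈ 8170.0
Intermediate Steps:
A(p, h) = 4*h
N(Z) = 2*Z/(-178 + Z) (N(Z) = (Z + Z)/(Z - 178) = (2*Z)/(-178 + Z) = 2*Z/(-178 + Z))
N((37 + A(-4, 9))/(0*(0 - 1) - 34)) - 1*(-8170) = 2*((37 + 4*9)/(0*(0 - 1) - 34))/(-178 + (37 + 4*9)/(0*(0 - 1) - 34)) - 1*(-8170) = 2*((37 + 36)/(0*(-1) - 34))/(-178 + (37 + 36)/(0*(-1) - 34)) + 8170 = 2*(73/(0 - 34))/(-178 + 73/(0 - 34)) + 8170 = 2*(73/(-34))/(-178 + 73/(-34)) + 8170 = 2*(73*(-1/34))/(-178 + 73*(-1/34)) + 8170 = 2*(-73/34)/(-178 - 73/34) + 8170 = 2*(-73/34)/(-6125/34) + 8170 = 2*(-73/34)*(-34/6125) + 8170 = 146/6125 + 8170 = 50041396/6125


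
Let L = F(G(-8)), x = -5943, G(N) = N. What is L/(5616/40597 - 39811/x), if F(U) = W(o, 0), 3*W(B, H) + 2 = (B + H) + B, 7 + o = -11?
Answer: -3056060966/1649583055 ≈ -1.8526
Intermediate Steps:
o = -18 (o = -7 - 11 = -18)
W(B, H) = -⅔ + H/3 + 2*B/3 (W(B, H) = -⅔ + ((B + H) + B)/3 = -⅔ + (H + 2*B)/3 = -⅔ + (H/3 + 2*B/3) = -⅔ + H/3 + 2*B/3)
F(U) = -38/3 (F(U) = -⅔ + (⅓)*0 + (⅔)*(-18) = -⅔ + 0 - 12 = -38/3)
L = -38/3 ≈ -12.667
L/(5616/40597 - 39811/x) = -38/(3*(5616/40597 - 39811/(-5943))) = -38/(3*(5616*(1/40597) - 39811*(-1/5943))) = -38/(3*(5616/40597 + 39811/5943)) = -38/(3*1649583055/241267971) = -38/3*241267971/1649583055 = -3056060966/1649583055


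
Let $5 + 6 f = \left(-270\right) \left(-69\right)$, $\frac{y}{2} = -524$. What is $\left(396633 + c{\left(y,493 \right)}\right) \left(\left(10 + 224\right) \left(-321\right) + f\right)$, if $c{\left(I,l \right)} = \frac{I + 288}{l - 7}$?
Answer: $- \frac{41642468152901}{1458} \approx -2.8561 \cdot 10^{10}$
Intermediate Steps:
$y = -1048$ ($y = 2 \left(-524\right) = -1048$)
$c{\left(I,l \right)} = \frac{288 + I}{-7 + l}$
$f = \frac{18625}{6}$ ($f = - \frac{5}{6} + \frac{\left(-270\right) \left(-69\right)}{6} = - \frac{5}{6} + \frac{1}{6} \cdot 18630 = - \frac{5}{6} + 3105 = \frac{18625}{6} \approx 3104.2$)
$\left(396633 + c{\left(y,493 \right)}\right) \left(\left(10 + 224\right) \left(-321\right) + f\right) = \left(396633 + \frac{288 - 1048}{-7 + 493}\right) \left(\left(10 + 224\right) \left(-321\right) + \frac{18625}{6}\right) = \left(396633 + \frac{1}{486} \left(-760\right)\right) \left(234 \left(-321\right) + \frac{18625}{6}\right) = \left(396633 + \frac{1}{486} \left(-760\right)\right) \left(-75114 + \frac{18625}{6}\right) = \left(396633 - \frac{380}{243}\right) \left(- \frac{432059}{6}\right) = \frac{96381439}{243} \left(- \frac{432059}{6}\right) = - \frac{41642468152901}{1458}$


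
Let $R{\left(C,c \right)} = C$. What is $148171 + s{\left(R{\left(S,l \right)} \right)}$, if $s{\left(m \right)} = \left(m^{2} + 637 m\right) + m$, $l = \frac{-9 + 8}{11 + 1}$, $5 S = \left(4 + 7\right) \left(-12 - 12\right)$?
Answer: $\frac{2931811}{25} \approx 1.1727 \cdot 10^{5}$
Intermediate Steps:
$S = - \frac{264}{5}$ ($S = \frac{\left(4 + 7\right) \left(-12 - 12\right)}{5} = \frac{11 \left(-24\right)}{5} = \frac{1}{5} \left(-264\right) = - \frac{264}{5} \approx -52.8$)
$l = - \frac{1}{12} \approx -0.083333$
$s{\left(m \right)} = m^{2} + 638 m$
$148171 + s{\left(R{\left(S,l \right)} \right)} = 148171 - \frac{264 \left(638 - \frac{264}{5}\right)}{5} = 148171 - \frac{772464}{25} = \frac{2931811}{25}$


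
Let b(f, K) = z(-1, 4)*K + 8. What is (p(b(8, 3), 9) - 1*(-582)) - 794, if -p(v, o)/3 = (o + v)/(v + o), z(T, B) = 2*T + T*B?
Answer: -215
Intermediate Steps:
z(T, B) = 2*T + B*T
b(f, K) = 8 - 6*K (b(f, K) = (-(2 + 4))*K + 8 = (-1*6)*K + 8 = -6*K + 8 = 8 - 6*K)
p(v, o) = -3 (p(v, o) = -3*(o + v)/(v + o) = -3*(o + v)/(o + v) = -3*1 = -3)
(p(b(8, 3), 9) - 1*(-582)) - 794 = (-3 - 1*(-582)) - 794 = (-3 + 582) - 794 = 579 - 794 = -215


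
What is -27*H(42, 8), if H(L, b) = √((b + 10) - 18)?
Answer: 0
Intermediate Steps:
H(L, b) = √(-8 + b) (H(L, b) = √((10 + b) - 18) = √(-8 + b))
-27*H(42, 8) = -27*√(-8 + 8) = -27*√0 = -27*0 = 0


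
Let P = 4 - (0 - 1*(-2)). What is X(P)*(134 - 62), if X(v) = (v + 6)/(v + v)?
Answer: 144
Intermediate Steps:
P = 2 (P = 4 - (0 + 2) = 4 - 1*2 = 4 - 2 = 2)
X(v) = (6 + v)/(2*v) (X(v) = (6 + v)/((2*v)) = (6 + v)*(1/(2*v)) = (6 + v)/(2*v))
X(P)*(134 - 62) = ((½)*(6 + 2)/2)*(134 - 62) = ((½)*(½)*8)*72 = 2*72 = 144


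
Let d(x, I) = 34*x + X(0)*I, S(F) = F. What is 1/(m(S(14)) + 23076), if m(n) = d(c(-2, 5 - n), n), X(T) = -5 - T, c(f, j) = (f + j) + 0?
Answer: 1/22632 ≈ 4.4185e-5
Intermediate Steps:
c(f, j) = f + j
d(x, I) = -5*I + 34*x (d(x, I) = 34*x + (-5 - 1*0)*I = 34*x + (-5 + 0)*I = 34*x - 5*I = -5*I + 34*x)
m(n) = 102 - 39*n (m(n) = -5*n + 34*(-2 + (5 - n)) = -5*n + 34*(3 - n) = -5*n + (102 - 34*n) = 102 - 39*n)
1/(m(S(14)) + 23076) = 1/((102 - 39*14) + 23076) = 1/((102 - 546) + 23076) = 1/(-444 + 23076) = 1/22632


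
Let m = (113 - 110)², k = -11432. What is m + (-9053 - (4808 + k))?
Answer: -2420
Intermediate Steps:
m = 9 (m = 3² = 9)
m + (-9053 - (4808 + k)) = 9 + (-9053 - (4808 - 11432)) = 9 + (-9053 - 1*(-6624)) = 9 + (-9053 + 6624) = 9 - 2429 = -2420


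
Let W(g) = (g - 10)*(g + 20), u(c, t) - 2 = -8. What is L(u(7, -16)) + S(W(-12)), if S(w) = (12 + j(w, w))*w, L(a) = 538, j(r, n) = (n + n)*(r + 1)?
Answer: -10843174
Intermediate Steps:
u(c, t) = -6 (u(c, t) = 2 - 8 = -6)
j(r, n) = 2*n*(1 + r) (j(r, n) = (2*n)*(1 + r) = 2*n*(1 + r))
W(g) = (-10 + g)*(20 + g)
S(w) = w*(12 + 2*w*(1 + w)) (S(w) = (12 + 2*w*(1 + w))*w = w*(12 + 2*w*(1 + w)))
L(u(7, -16)) + S(W(-12)) = 538 + 2*(-200 + (-12)² + 10*(-12))*(6 + (-200 + (-12)² + 10*(-12))*(1 + (-200 + (-12)² + 10*(-12)))) = 538 + 2*(-200 + 144 - 120)*(6 + (-200 + 144 - 120)*(1 + (-200 + 144 - 120))) = 538 + 2*(-176)*(6 - 176*(1 - 176)) = 538 + 2*(-176)*(6 - 176*(-175)) = 538 + 2*(-176)*(6 + 30800) = 538 + 2*(-176)*30806 = 538 - 10843712 = -10843174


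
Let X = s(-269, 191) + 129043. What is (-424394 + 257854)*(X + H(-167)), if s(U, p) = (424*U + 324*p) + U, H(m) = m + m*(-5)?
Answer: -12868545800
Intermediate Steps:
H(m) = -4*m (H(m) = m - 5*m = -4*m)
s(U, p) = 324*p + 425*U (s(U, p) = (324*p + 424*U) + U = 324*p + 425*U)
X = 76602 (X = (324*191 + 425*(-269)) + 129043 = (61884 - 114325) + 129043 = -52441 + 129043 = 76602)
(-424394 + 257854)*(X + H(-167)) = (-424394 + 257854)*(76602 - 4*(-167)) = -166540*(76602 + 668) = -166540*77270 = -12868545800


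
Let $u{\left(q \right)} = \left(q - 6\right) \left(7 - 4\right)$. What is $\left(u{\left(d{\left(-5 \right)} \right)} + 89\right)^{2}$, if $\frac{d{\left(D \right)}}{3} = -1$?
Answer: $3844$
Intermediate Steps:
$d{\left(D \right)} = -3$ ($d{\left(D \right)} = 3 \left(-1\right) = -3$)
$u{\left(q \right)} = -18 + 3 q$ ($u{\left(q \right)} = \left(-6 + q\right) 3 = -18 + 3 q$)
$\left(u{\left(d{\left(-5 \right)} \right)} + 89\right)^{2} = \left(\left(-18 + 3 \left(-3\right)\right) + 89\right)^{2} = \left(\left(-18 - 9\right) + 89\right)^{2} = \left(-27 + 89\right)^{2} = 62^{2} = 3844$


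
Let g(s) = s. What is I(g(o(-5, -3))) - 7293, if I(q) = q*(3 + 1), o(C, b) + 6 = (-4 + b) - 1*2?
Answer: -7353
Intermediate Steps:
o(C, b) = -12 + b (o(C, b) = -6 + ((-4 + b) - 1*2) = -6 + ((-4 + b) - 2) = -6 + (-6 + b) = -12 + b)
I(q) = 4*q (I(q) = q*4 = 4*q)
I(g(o(-5, -3))) - 7293 = 4*(-12 - 3) - 7293 = 4*(-15) - 7293 = -60 - 7293 = -7353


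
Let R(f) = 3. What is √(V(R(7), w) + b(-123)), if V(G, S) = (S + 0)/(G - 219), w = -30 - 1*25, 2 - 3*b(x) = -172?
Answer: √75498/36 ≈ 7.6325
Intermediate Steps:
b(x) = 58 (b(x) = ⅔ - ⅓*(-172) = ⅔ + 172/3 = 58)
w = -55 (w = -30 - 25 = -55)
V(G, S) = S/(-219 + G)
√(V(R(7), w) + b(-123)) = √(-55/(-219 + 3) + 58) = √(-55/(-216) + 58) = √(-55*(-1/216) + 58) = √(55/216 + 58) = √(12583/216) = √75498/36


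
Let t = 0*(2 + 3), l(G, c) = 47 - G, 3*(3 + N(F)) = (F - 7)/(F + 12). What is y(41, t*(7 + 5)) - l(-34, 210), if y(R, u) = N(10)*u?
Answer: -81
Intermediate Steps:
N(F) = -3 + (-7 + F)/(3*(12 + F)) (N(F) = -3 + ((F - 7)/(F + 12))/3 = -3 + ((-7 + F)/(12 + F))/3 = -3 + (-7 + F)/(3*(12 + F)))
t = 0 (t = 0*5 = 0)
y(R, u) = -65*u/22 (y(R, u) = ((-115 - 8*10)/(3*(12 + 10)))*u = ((1/3)*(-115 - 80)/22)*u = ((1/3)*(1/22)*(-195))*u = -65*u/22)
y(41, t*(7 + 5)) - l(-34, 210) = -0*(7 + 5) - (47 - 1*(-34)) = -0*12 - (47 + 34) = -65/22*0 - 1*81 = 0 - 81 = -81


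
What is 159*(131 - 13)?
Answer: 18762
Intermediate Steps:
159*(131 - 13) = 159*118 = 18762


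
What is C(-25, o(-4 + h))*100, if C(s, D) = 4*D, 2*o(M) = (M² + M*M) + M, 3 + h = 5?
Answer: 1200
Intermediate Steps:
h = 2 (h = -3 + 5 = 2)
o(M) = M² + M/2 (o(M) = ((M² + M*M) + M)/2 = ((M² + M²) + M)/2 = (2*M² + M)/2 = (M + 2*M²)/2 = M² + M/2)
C(-25, o(-4 + h))*100 = (4*((-4 + 2)*(½ + (-4 + 2))))*100 = (4*(-2*(½ - 2)))*100 = (4*(-2*(-3/2)))*100 = (4*3)*100 = 12*100 = 1200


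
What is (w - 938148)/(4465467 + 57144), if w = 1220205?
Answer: 94019/1507537 ≈ 0.062366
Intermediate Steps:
(w - 938148)/(4465467 + 57144) = (1220205 - 938148)/(4465467 + 57144) = 282057/4522611 = 282057*(1/4522611) = 94019/1507537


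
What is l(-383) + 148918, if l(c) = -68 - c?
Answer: 149233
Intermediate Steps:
l(-383) + 148918 = (-68 - 1*(-383)) + 148918 = (-68 + 383) + 148918 = 315 + 148918 = 149233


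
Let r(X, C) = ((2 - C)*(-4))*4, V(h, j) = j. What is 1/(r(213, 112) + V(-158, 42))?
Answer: 1/1802 ≈ 0.00055494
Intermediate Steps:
r(X, C) = -32 + 16*C (r(X, C) = (-8 + 4*C)*4 = -32 + 16*C)
1/(r(213, 112) + V(-158, 42)) = 1/((-32 + 16*112) + 42) = 1/((-32 + 1792) + 42) = 1/(1760 + 42) = 1/1802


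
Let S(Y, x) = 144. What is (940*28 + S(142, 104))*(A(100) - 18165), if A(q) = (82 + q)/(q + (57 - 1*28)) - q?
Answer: -62349263392/129 ≈ -4.8333e+8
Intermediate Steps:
A(q) = -q + (82 + q)/(29 + q) (A(q) = (82 + q)/(q + (57 - 28)) - q = (82 + q)/(q + 29) - q = (82 + q)/(29 + q) - q = -q + (82 + q)/(29 + q))
(940*28 + S(142, 104))*(A(100) - 18165) = (940*28 + 144)*((82 - 1*100² - 28*100)/(29 + 100) - 18165) = (26320 + 144)*((82 - 1*10000 - 2800)/129 - 18165) = 26464*((82 - 10000 - 2800)/129 - 18165) = 26464*((1/129)*(-12718) - 18165) = 26464*(-12718/129 - 18165) = 26464*(-2356003/129) = -62349263392/129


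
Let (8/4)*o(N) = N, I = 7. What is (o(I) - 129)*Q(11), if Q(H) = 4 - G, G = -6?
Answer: -1255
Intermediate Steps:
o(N) = N/2
Q(H) = 10 (Q(H) = 4 - 1*(-6) = 4 + 6 = 10)
(o(I) - 129)*Q(11) = ((1/2)*7 - 129)*10 = (7/2 - 129)*10 = -251/2*10 = -1255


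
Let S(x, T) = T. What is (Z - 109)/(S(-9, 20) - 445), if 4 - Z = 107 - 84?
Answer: 128/425 ≈ 0.30118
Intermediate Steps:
Z = -19 (Z = 4 - (107 - 84) = 4 - 1*23 = 4 - 23 = -19)
(Z - 109)/(S(-9, 20) - 445) = (-19 - 109)/(20 - 445) = -128/(-425) = -128*(-1/425) = 128/425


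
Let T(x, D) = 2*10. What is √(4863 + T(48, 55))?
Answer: √4883 ≈ 69.878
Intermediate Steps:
T(x, D) = 20
√(4863 + T(48, 55)) = √(4863 + 20) = √4883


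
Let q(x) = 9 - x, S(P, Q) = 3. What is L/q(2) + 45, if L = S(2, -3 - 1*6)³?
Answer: 342/7 ≈ 48.857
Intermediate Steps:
L = 27 (L = 3³ = 27)
L/q(2) + 45 = 27/(9 - 1*2) + 45 = 27/(9 - 2) + 45 = 27/7 + 45 = 342/7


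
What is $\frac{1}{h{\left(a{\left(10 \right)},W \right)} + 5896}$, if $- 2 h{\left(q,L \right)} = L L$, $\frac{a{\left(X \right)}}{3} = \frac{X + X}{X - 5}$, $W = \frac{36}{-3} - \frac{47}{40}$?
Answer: $\frac{3200}{18589471} \approx 0.00017214$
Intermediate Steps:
$W = - \frac{527}{40}$ ($W = 36 \left(- \frac{1}{3}\right) - \frac{47}{40} = -12 - \frac{47}{40} = - \frac{527}{40} \approx -13.175$)
$a{\left(X \right)} = \frac{6 X}{-5 + X}$ ($a{\left(X \right)} = 3 \frac{X + X}{X - 5} = 3 \frac{2 X}{-5 + X} = \frac{6 X}{-5 + X}$)
$h{\left(q,L \right)} = - \frac{L^{2}}{2}$ ($h{\left(q,L \right)} = - \frac{L L}{2} = - \frac{L^{2}}{2}$)
$\frac{1}{h{\left(a{\left(10 \right)},W \right)} + 5896} = \frac{1}{- \frac{\left(- \frac{527}{40}\right)^{2}}{2} + 5896} = \frac{1}{\left(- \frac{1}{2}\right) \frac{277729}{1600} + 5896} = \frac{1}{- \frac{277729}{3200} + 5896} = \frac{1}{\frac{18589471}{3200}} = \frac{3200}{18589471}$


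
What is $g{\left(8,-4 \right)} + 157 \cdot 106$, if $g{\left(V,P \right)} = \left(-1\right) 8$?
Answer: $16634$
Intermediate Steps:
$g{\left(V,P \right)} = -8$
$g{\left(8,-4 \right)} + 157 \cdot 106 = -8 + 157 \cdot 106 = -8 + 16642 = 16634$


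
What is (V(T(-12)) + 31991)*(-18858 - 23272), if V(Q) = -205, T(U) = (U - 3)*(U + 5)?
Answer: -1339144180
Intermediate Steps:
T(U) = (-3 + U)*(5 + U)
(V(T(-12)) + 31991)*(-18858 - 23272) = (-205 + 31991)*(-18858 - 23272) = 31786*(-42130) = -1339144180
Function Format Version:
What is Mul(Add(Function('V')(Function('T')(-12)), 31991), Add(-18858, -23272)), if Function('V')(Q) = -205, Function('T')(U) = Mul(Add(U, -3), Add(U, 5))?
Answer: -1339144180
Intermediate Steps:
Function('T')(U) = Mul(Add(-3, U), Add(5, U))
Mul(Add(Function('V')(Function('T')(-12)), 31991), Add(-18858, -23272)) = Mul(Add(-205, 31991), Add(-18858, -23272)) = Mul(31786, -42130) = -1339144180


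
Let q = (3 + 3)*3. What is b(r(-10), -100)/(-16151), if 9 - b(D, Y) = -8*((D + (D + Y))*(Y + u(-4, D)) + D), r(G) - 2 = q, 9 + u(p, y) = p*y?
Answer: -90889/16151 ≈ -5.6275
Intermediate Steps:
u(p, y) = -9 + p*y
q = 18 (q = 6*3 = 18)
r(G) = 20 (r(G) = 2 + 18 = 20)
b(D, Y) = 9 + 8*D + 8*(Y + 2*D)*(-9 + Y - 4*D) (b(D, Y) = 9 - (-8)*((D + (D + Y))*(Y + (-9 - 4*D)) + D) = 9 - (-8)*((Y + 2*D)*(-9 + Y - 4*D) + D) = 9 - (-8)*(D + (Y + 2*D)*(-9 + Y - 4*D)) = 9 - (-8*D - 8*(Y + 2*D)*(-9 + Y - 4*D)) = 9 + (8*D + 8*(Y + 2*D)*(-9 + Y - 4*D)) = 9 + 8*D + 8*(Y + 2*D)*(-9 + Y - 4*D))
b(r(-10), -100)/(-16151) = (9 - 136*20 - 72*(-100) - 64*20² + 8*(-100)² - 16*20*(-100))/(-16151) = (9 - 2720 + 7200 - 64*400 + 8*10000 + 32000)*(-1/16151) = (9 - 2720 + 7200 - 25600 + 80000 + 32000)*(-1/16151) = 90889*(-1/16151) = -90889/16151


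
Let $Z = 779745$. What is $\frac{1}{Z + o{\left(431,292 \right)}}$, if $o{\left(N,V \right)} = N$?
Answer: $\frac{1}{780176} \approx 1.2818 \cdot 10^{-6}$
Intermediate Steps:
$\frac{1}{Z + o{\left(431,292 \right)}} = \frac{1}{779745 + 431} = \frac{1}{780176}$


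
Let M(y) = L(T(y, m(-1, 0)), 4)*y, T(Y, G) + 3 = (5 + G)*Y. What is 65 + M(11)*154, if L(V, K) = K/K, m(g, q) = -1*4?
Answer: 1759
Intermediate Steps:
m(g, q) = -4
T(Y, G) = -3 + Y*(5 + G) (T(Y, G) = -3 + (5 + G)*Y = -3 + Y*(5 + G))
L(V, K) = 1
M(y) = y (M(y) = 1*y = y)
65 + M(11)*154 = 65 + 11*154 = 65 + 1694 = 1759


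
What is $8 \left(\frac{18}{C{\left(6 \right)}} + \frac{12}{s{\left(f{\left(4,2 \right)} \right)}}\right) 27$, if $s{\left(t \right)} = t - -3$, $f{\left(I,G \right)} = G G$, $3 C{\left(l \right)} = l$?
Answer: $\frac{16200}{7} \approx 2314.3$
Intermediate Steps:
$C{\left(l \right)} = \frac{l}{3}$
$f{\left(I,G \right)} = G^{2}$
$s{\left(t \right)} = 3 + t$ ($s{\left(t \right)} = t + 3 = 3 + t$)
$8 \left(\frac{18}{C{\left(6 \right)}} + \frac{12}{s{\left(f{\left(4,2 \right)} \right)}}\right) 27 = 8 \left(\frac{18}{\frac{1}{3} \cdot 6} + \frac{12}{3 + 2^{2}}\right) 27 = 8 \left(\frac{18}{2} + \frac{12}{3 + 4}\right) 27 = 8 \left(18 \cdot \frac{1}{2} + \frac{12}{7}\right) 27 = 8 \left(9 + 12 \cdot \frac{1}{7}\right) 27 = 8 \left(9 + \frac{12}{7}\right) 27 = 8 \cdot \frac{75}{7} \cdot 27 = \frac{600}{7} \cdot 27 = \frac{16200}{7}$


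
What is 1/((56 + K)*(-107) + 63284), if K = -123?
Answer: 1/70453 ≈ 1.4194e-5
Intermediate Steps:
1/((56 + K)*(-107) + 63284) = 1/((56 - 123)*(-107) + 63284) = 1/(-67*(-107) + 63284) = 1/(7169 + 63284) = 1/70453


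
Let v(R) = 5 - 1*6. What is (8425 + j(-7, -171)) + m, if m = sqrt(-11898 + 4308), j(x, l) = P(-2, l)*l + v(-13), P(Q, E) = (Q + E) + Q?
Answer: 38349 + I*sqrt(7590) ≈ 38349.0 + 87.121*I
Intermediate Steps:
P(Q, E) = E + 2*Q (P(Q, E) = (E + Q) + Q = E + 2*Q)
v(R) = -1 (v(R) = 5 - 6 = -1)
j(x, l) = -1 + l*(-4 + l) (j(x, l) = (l + 2*(-2))*l - 1 = (l - 4)*l - 1 = (-4 + l)*l - 1 = l*(-4 + l) - 1 = -1 + l*(-4 + l))
m = I*sqrt(7590) (m = sqrt(-7590) = I*sqrt(7590) ≈ 87.121*I)
(8425 + j(-7, -171)) + m = (8425 + (-1 - 171*(-4 - 171))) + I*sqrt(7590) = (8425 + (-1 - 171*(-175))) + I*sqrt(7590) = (8425 + (-1 + 29925)) + I*sqrt(7590) = (8425 + 29924) + I*sqrt(7590) = 38349 + I*sqrt(7590)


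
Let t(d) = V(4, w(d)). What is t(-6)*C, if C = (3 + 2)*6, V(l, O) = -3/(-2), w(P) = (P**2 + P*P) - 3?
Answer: 45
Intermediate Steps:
w(P) = -3 + 2*P**2 (w(P) = (P**2 + P**2) - 3 = 2*P**2 - 3 = -3 + 2*P**2)
V(l, O) = 3/2 (V(l, O) = -3*(-1/2) = 3/2)
C = 30 (C = 5*6 = 30)
t(d) = 3/2
t(-6)*C = (3/2)*30 = 45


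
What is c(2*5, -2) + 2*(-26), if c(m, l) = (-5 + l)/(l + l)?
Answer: -201/4 ≈ -50.250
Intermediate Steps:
c(m, l) = (-5 + l)/(2*l) (c(m, l) = (-5 + l)/((2*l)) = (-5 + l)*(1/(2*l)) = (-5 + l)/(2*l))
c(2*5, -2) + 2*(-26) = (½)*(-5 - 2)/(-2) + 2*(-26) = (½)*(-½)*(-7) - 52 = 7/4 - 52 = -201/4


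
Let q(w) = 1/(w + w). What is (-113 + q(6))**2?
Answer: 1836025/144 ≈ 12750.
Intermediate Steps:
q(w) = 1/(2*w)
(-113 + q(6))**2 = (-113 + (1/2)/6)**2 = (-113 + (1/2)*(1/6))**2 = (-113 + 1/12)**2 = (-1355/12)**2 = 1836025/144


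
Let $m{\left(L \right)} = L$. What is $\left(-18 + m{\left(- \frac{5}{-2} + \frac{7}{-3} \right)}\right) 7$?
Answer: $- \frac{749}{6} \approx -124.83$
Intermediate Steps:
$\left(-18 + m{\left(- \frac{5}{-2} + \frac{7}{-3} \right)}\right) 7 = \left(-18 + \left(- \frac{5}{-2} + \frac{7}{-3}\right)\right) 7 = \left(-18 + \left(\left(-5\right) \left(- \frac{1}{2}\right) + 7 \left(- \frac{1}{3}\right)\right)\right) 7 = \left(-18 + \left(\frac{5}{2} - \frac{7}{3}\right)\right) 7 = \left(-18 + \frac{1}{6}\right) 7 = \left(- \frac{107}{6}\right) 7 = - \frac{749}{6}$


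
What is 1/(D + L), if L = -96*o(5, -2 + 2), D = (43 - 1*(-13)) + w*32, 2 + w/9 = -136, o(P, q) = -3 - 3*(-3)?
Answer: -1/40264 ≈ -2.4836e-5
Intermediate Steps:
o(P, q) = 6 (o(P, q) = -3 + 9 = 6)
w = -1242 (w = -18 + 9*(-136) = -18 - 1224 = -1242)
D = -39688 (D = (43 - 1*(-13)) - 1242*32 = (43 + 13) - 39744 = 56 - 39744 = -39688)
L = -576 (L = -96*6 = -576)
1/(D + L) = 1/(-39688 - 576) = 1/(-40264) = -1/40264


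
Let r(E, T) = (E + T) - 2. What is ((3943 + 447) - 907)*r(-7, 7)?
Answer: -6966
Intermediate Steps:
r(E, T) = -2 + E + T
((3943 + 447) - 907)*r(-7, 7) = ((3943 + 447) - 907)*(-2 - 7 + 7) = (4390 - 907)*(-2) = 3483*(-2) = -6966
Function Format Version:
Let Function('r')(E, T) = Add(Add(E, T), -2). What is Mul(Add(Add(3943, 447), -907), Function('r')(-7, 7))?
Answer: -6966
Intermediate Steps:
Function('r')(E, T) = Add(-2, E, T)
Mul(Add(Add(3943, 447), -907), Function('r')(-7, 7)) = Mul(Add(Add(3943, 447), -907), Add(-2, -7, 7)) = Mul(Add(4390, -907), -2) = Mul(3483, -2) = -6966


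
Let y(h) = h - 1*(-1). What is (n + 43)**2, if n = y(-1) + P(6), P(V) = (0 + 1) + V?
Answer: 2500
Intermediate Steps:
P(V) = 1 + V
y(h) = 1 + h (y(h) = h + 1 = 1 + h)
n = 7 (n = (1 - 1) + (1 + 6) = 0 + 7 = 7)
(n + 43)**2 = (7 + 43)**2 = 50**2 = 2500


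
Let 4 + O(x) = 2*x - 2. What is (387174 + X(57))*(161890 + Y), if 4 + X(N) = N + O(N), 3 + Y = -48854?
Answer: 43781637055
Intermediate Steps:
Y = -48857 (Y = -3 - 48854 = -48857)
O(x) = -6 + 2*x (O(x) = -4 + (2*x - 2) = -4 + (-2 + 2*x) = -6 + 2*x)
X(N) = -10 + 3*N (X(N) = -4 + (N + (-6 + 2*N)) = -4 + (-6 + 3*N) = -10 + 3*N)
(387174 + X(57))*(161890 + Y) = (387174 + (-10 + 3*57))*(161890 - 48857) = (387174 + (-10 + 171))*113033 = (387174 + 161)*113033 = 387335*113033 = 43781637055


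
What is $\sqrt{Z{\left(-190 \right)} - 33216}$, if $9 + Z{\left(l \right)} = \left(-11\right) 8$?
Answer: $i \sqrt{33313} \approx 182.52 i$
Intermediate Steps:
$Z{\left(l \right)} = -97$ ($Z{\left(l \right)} = -9 - 88 = -97$)
$\sqrt{Z{\left(-190 \right)} - 33216} = \sqrt{-97 - 33216} = \sqrt{-33313} = i \sqrt{33313}$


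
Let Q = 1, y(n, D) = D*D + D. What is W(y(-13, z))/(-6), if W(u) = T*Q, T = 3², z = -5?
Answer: -3/2 ≈ -1.5000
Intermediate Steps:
y(n, D) = D + D² (y(n, D) = D² + D = D + D²)
T = 9
W(u) = 9 (W(u) = 9*1 = 9)
W(y(-13, z))/(-6) = 9/(-6) = -⅙*9 = -3/2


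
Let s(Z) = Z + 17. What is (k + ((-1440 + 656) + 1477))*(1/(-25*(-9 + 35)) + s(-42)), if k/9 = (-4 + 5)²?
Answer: -438777/25 ≈ -17551.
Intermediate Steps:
s(Z) = 17 + Z
k = 9 (k = 9*(-4 + 5)² = 9*1² = 9*1 = 9)
(k + ((-1440 + 656) + 1477))*(1/(-25*(-9 + 35)) + s(-42)) = (9 + ((-1440 + 656) + 1477))*(1/(-25*(-9 + 35)) + (17 - 42)) = (9 + (-784 + 1477))*(1/(-25*26) - 25) = (9 + 693)*(1/(-650) - 25) = 702*(-1/650 - 25) = 702*(-16251/650) = -438777/25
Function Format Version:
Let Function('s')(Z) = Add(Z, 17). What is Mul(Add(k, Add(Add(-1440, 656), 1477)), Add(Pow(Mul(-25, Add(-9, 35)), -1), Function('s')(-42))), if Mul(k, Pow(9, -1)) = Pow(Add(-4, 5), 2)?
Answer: Rational(-438777, 25) ≈ -17551.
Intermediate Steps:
Function('s')(Z) = Add(17, Z)
k = 9 (k = Mul(9, Pow(Add(-4, 5), 2)) = Mul(9, Pow(1, 2)) = Mul(9, 1) = 9)
Mul(Add(k, Add(Add(-1440, 656), 1477)), Add(Pow(Mul(-25, Add(-9, 35)), -1), Function('s')(-42))) = Mul(Add(9, Add(Add(-1440, 656), 1477)), Add(Pow(Mul(-25, Add(-9, 35)), -1), Add(17, -42))) = Mul(Add(9, Add(-784, 1477)), Add(Pow(Mul(-25, 26), -1), -25)) = Mul(Add(9, 693), Add(Pow(-650, -1), -25)) = Mul(702, Add(Rational(-1, 650), -25)) = Mul(702, Rational(-16251, 650)) = Rational(-438777, 25)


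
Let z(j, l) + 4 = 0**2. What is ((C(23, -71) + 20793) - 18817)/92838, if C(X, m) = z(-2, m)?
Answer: 986/46419 ≈ 0.021241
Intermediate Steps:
z(j, l) = -4 (z(j, l) = -4 + 0**2 = -4 + 0 = -4)
C(X, m) = -4
((C(23, -71) + 20793) - 18817)/92838 = ((-4 + 20793) - 18817)/92838 = (20789 - 18817)*(1/92838) = 1972*(1/92838) = 986/46419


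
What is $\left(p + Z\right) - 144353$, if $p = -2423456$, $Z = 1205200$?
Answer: $-1362609$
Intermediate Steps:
$\left(p + Z\right) - 144353 = \left(-2423456 + 1205200\right) - 144353 = -1218256 - 144353 = -1362609$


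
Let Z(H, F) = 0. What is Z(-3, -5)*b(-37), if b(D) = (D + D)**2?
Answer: 0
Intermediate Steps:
b(D) = 4*D**2 (b(D) = (2*D)**2 = 4*D**2)
Z(-3, -5)*b(-37) = 0*(4*(-37)**2) = 0*(4*1369) = 0*5476 = 0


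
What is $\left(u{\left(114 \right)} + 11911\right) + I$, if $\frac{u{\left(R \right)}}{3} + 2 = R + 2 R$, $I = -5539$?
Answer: $7392$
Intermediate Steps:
$u{\left(R \right)} = -6 + 9 R$ ($u{\left(R \right)} = -6 + 3 \left(R + 2 R\right) = -6 + 3 \cdot 3 R = -6 + 9 R$)
$\left(u{\left(114 \right)} + 11911\right) + I = \left(\left(-6 + 9 \cdot 114\right) + 11911\right) - 5539 = \left(\left(-6 + 1026\right) + 11911\right) - 5539 = \left(1020 + 11911\right) - 5539 = 12931 - 5539 = 7392$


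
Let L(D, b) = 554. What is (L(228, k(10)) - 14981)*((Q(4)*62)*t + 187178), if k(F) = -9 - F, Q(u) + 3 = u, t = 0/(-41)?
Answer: -2700417006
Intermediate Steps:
t = 0 (t = 0*(-1/41) = 0)
Q(u) = -3 + u
(L(228, k(10)) - 14981)*((Q(4)*62)*t + 187178) = (554 - 14981)*(((-3 + 4)*62)*0 + 187178) = -14427*((1*62)*0 + 187178) = -14427*(62*0 + 187178) = -14427*(0 + 187178) = -14427*187178 = -2700417006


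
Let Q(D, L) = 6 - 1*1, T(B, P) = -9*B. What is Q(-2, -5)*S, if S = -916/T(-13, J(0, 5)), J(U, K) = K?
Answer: -4580/117 ≈ -39.145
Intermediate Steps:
S = -916/117 (S = -916/((-9*(-13))) = -916/117 ≈ -7.8291)
Q(D, L) = 5 (Q(D, L) = 6 - 1 = 5)
Q(-2, -5)*S = 5*(-916/117) = -4580/117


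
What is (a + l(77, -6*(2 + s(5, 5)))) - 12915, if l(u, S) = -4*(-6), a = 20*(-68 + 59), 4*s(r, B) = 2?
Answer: -13071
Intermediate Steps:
s(r, B) = ½ (s(r, B) = (¼)*2 = ½)
a = -180 (a = 20*(-9) = -180)
l(u, S) = 24
(a + l(77, -6*(2 + s(5, 5)))) - 12915 = (-180 + 24) - 12915 = -156 - 12915 = -13071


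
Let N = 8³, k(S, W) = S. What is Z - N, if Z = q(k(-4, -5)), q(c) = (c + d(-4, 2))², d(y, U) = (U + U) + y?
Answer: -496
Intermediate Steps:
d(y, U) = y + 2*U (d(y, U) = 2*U + y = y + 2*U)
q(c) = c² (q(c) = (c + (-4 + 2*2))² = (c + (-4 + 4))² = (c + 0)² = c²)
Z = 16 (Z = (-4)² = 16)
N = 512
Z - N = 16 - 1*512 = 16 - 512 = -496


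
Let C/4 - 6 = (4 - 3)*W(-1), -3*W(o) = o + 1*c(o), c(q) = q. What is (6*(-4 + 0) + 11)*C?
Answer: -1040/3 ≈ -346.67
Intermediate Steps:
W(o) = -2*o/3 (W(o) = -(o + 1*o)/3 = -(o + o)/3 = -2*o/3)
C = 80/3 (C = 24 + 4*((4 - 3)*(-⅔*(-1))) = 24 + 4*(1*(⅔)) = 24 + 4*(⅔) = 24 + 8/3 = 80/3 ≈ 26.667)
(6*(-4 + 0) + 11)*C = (6*(-4 + 0) + 11)*(80/3) = (6*(-4) + 11)*(80/3) = (-24 + 11)*(80/3) = -13*80/3 = -1040/3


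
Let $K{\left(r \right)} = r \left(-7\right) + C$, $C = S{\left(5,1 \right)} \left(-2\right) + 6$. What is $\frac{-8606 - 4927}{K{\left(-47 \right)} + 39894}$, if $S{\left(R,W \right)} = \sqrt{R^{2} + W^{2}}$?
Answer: $- \frac{544419057}{1618372337} - \frac{27066 \sqrt{26}}{1618372337} \approx -0.33648$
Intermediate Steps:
$C = 6 - 2 \sqrt{26}$ ($C = \sqrt{5^{2} + 1^{2}} \left(-2\right) + 6 = \sqrt{25 + 1} \left(-2\right) + 6 = \sqrt{26} \left(-2\right) + 6 = - 2 \sqrt{26} + 6 = 6 - 2 \sqrt{26} \approx -4.198$)
$K{\left(r \right)} = 6 - 7 r - 2 \sqrt{26}$ ($K{\left(r \right)} = r \left(-7\right) + \left(6 - 2 \sqrt{26}\right) = - 7 r + \left(6 - 2 \sqrt{26}\right) = 6 - 7 r - 2 \sqrt{26}$)
$\frac{-8606 - 4927}{K{\left(-47 \right)} + 39894} = \frac{-8606 - 4927}{\left(6 - -329 - 2 \sqrt{26}\right) + 39894} = - \frac{13533}{\left(6 + 329 - 2 \sqrt{26}\right) + 39894} = - \frac{13533}{\left(335 - 2 \sqrt{26}\right) + 39894} = - \frac{13533}{40229 - 2 \sqrt{26}}$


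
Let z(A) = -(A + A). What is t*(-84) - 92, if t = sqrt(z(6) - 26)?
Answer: -92 - 84*I*sqrt(38) ≈ -92.0 - 517.81*I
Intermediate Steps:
z(A) = -2*A
t = I*sqrt(38) (t = sqrt(-2*6 - 26) = sqrt(-12 - 26) = sqrt(-38) = I*sqrt(38) ≈ 6.1644*I)
t*(-84) - 92 = (I*sqrt(38))*(-84) - 92 = -84*I*sqrt(38) - 92 = -92 - 84*I*sqrt(38)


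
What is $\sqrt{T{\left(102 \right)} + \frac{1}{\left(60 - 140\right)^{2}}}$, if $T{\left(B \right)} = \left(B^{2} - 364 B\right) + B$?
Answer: $\frac{i \sqrt{170380799}}{80} \approx 163.16 i$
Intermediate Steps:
$T{\left(B \right)} = B^{2} - 363 B$
$\sqrt{T{\left(102 \right)} + \frac{1}{\left(60 - 140\right)^{2}}} = \sqrt{102 \left(-363 + 102\right) + \frac{1}{\left(60 - 140\right)^{2}}} = \sqrt{102 \left(-261\right) + \frac{1}{\left(-80\right)^{2}}} = \sqrt{-26622 + \frac{1}{6400}} = \sqrt{- \frac{170380799}{6400}} = \frac{i \sqrt{170380799}}{80}$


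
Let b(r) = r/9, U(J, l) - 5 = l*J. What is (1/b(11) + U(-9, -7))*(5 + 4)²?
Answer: 61317/11 ≈ 5574.3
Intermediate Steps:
U(J, l) = 5 + J*l (U(J, l) = 5 + l*J = 5 + J*l)
b(r) = r/9 (b(r) = r*(⅑) = r/9)
(1/b(11) + U(-9, -7))*(5 + 4)² = (1/((⅑)*11) + (5 - 9*(-7)))*(5 + 4)² = (1/(11/9) + (5 + 63))*9² = (9/11 + 68)*81 = (757/11)*81 = 61317/11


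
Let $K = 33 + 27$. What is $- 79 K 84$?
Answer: $-398160$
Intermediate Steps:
$K = 60$
$- 79 K 84 = \left(-79\right) 60 \cdot 84 = \left(-4740\right) 84 = -398160$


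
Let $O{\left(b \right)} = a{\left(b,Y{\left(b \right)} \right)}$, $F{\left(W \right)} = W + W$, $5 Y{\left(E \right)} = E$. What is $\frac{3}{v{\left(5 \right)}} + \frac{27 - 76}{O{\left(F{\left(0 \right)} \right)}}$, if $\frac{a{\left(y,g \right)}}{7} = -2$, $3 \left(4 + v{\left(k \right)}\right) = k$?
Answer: $\frac{31}{14} \approx 2.2143$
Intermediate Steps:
$Y{\left(E \right)} = \frac{E}{5}$
$v{\left(k \right)} = -4 + \frac{k}{3}$
$a{\left(y,g \right)} = -14$ ($a{\left(y,g \right)} = 7 \left(-2\right) = -14$)
$F{\left(W \right)} = 2 W$
$O{\left(b \right)} = -14$
$\frac{3}{v{\left(5 \right)}} + \frac{27 - 76}{O{\left(F{\left(0 \right)} \right)}} = \frac{3}{-4 + \frac{1}{3} \cdot 5} + \frac{27 - 76}{-14} = \frac{3}{-4 + \frac{5}{3}} - - \frac{7}{2} = \frac{3}{- \frac{7}{3}} + \frac{7}{2} = 3 \left(- \frac{3}{7}\right) + \frac{7}{2} = - \frac{9}{7} + \frac{7}{2} = \frac{31}{14}$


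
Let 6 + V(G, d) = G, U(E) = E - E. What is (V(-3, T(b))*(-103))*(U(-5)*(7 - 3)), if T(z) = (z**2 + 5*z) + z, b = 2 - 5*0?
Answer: 0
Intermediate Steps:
b = 2 (b = 2 + 0 = 2)
U(E) = 0
T(z) = z**2 + 6*z
V(G, d) = -6 + G
(V(-3, T(b))*(-103))*(U(-5)*(7 - 3)) = ((-6 - 3)*(-103))*(0*(7 - 3)) = (-9*(-103))*(0*4) = 927*0 = 0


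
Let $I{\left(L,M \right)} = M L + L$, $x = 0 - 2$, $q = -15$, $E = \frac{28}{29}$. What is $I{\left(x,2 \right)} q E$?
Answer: $\frac{2520}{29} \approx 86.896$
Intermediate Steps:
$E = \frac{28}{29}$ ($E = 28 \cdot \frac{1}{29} = \frac{28}{29} \approx 0.96552$)
$x = -2$ ($x = 0 - 2 = -2$)
$I{\left(L,M \right)} = L + L M$ ($I{\left(L,M \right)} = L M + L = L + L M$)
$I{\left(x,2 \right)} q E = - 2 \left(1 + 2\right) \left(-15\right) \frac{28}{29} = \left(-2\right) 3 \left(-15\right) \frac{28}{29} = \left(-6\right) \left(-15\right) \frac{28}{29} = 90 \cdot \frac{28}{29} = \frac{2520}{29}$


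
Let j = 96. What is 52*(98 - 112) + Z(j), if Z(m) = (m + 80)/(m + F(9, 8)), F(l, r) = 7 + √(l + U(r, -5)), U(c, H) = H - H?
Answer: -38496/53 ≈ -726.34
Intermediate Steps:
U(c, H) = 0
F(l, r) = 7 + √l (F(l, r) = 7 + √(l + 0) = 7 + √l)
Z(m) = (80 + m)/(10 + m) (Z(m) = (m + 80)/(m + (7 + √9)) = (80 + m)/(m + (7 + 3)) = (80 + m)/(m + 10) = (80 + m)/(10 + m))
52*(98 - 112) + Z(j) = 52*(98 - 112) + (80 + 96)/(10 + 96) = 52*(-14) + 176/106 = -728 + (1/106)*176 = -728 + 88/53 = -38496/53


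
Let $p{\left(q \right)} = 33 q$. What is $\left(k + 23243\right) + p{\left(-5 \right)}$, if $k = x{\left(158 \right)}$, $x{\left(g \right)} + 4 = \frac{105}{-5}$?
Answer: $23053$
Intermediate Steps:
$x{\left(g \right)} = -25$ ($x{\left(g \right)} = -4 + \frac{105}{-5} = -4 + 105 \left(- \frac{1}{5}\right) = -4 - 21 = -25$)
$k = -25$
$\left(k + 23243\right) + p{\left(-5 \right)} = \left(-25 + 23243\right) + 33 \left(-5\right) = 23218 - 165 = 23053$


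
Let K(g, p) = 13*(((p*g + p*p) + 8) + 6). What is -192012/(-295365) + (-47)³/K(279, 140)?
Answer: 787712767/1532606790 ≈ 0.51397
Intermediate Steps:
K(g, p) = 182 + 13*p² + 13*g*p (K(g, p) = 13*(((g*p + p²) + 8) + 6) = 13*(((p² + g*p) + 8) + 6) = 13*((8 + p² + g*p) + 6) = 13*(14 + p² + g*p) = 182 + 13*p² + 13*g*p)
-192012/(-295365) + (-47)³/K(279, 140) = -192012/(-295365) + (-47)³/(182 + 13*140² + 13*279*140) = -192012*(-1/295365) - 103823/(182 + 13*19600 + 507780) = 64004/98455 - 103823/(182 + 254800 + 507780) = 64004/98455 - 103823/762762 = 787712767/1532606790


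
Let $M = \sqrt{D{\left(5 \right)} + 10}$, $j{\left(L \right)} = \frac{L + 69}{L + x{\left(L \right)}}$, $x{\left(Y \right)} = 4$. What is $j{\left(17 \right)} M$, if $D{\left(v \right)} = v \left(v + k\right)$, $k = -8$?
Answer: $\frac{86 i \sqrt{5}}{21} \approx 9.1572 i$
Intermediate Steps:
$j{\left(L \right)} = \frac{69 + L}{4 + L}$ ($j{\left(L \right)} = \frac{L + 69}{L + 4} = \frac{69 + L}{4 + L}$)
$D{\left(v \right)} = v \left(-8 + v\right)$ ($D{\left(v \right)} = v \left(v - 8\right) = v \left(-8 + v\right)$)
$M = i \sqrt{5}$ ($M = \sqrt{5 \left(-8 + 5\right) + 10} = \sqrt{5 \left(-3\right) + 10} = \sqrt{-15 + 10} = \sqrt{-5} = i \sqrt{5} \approx 2.2361 i$)
$j{\left(17 \right)} M = \frac{69 + 17}{4 + 17} i \sqrt{5} = \frac{1}{21} \cdot 86 i \sqrt{5} = \frac{86 i \sqrt{5}}{21}$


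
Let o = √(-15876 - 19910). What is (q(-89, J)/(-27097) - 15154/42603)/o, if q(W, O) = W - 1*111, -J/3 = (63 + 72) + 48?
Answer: 201053669*I*√35786/20655920594463 ≈ 0.0018413*I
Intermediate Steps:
J = -549 (J = -3*((63 + 72) + 48) = -3*(135 + 48) = -3*183 = -549)
q(W, O) = -111 + W (q(W, O) = W - 111 = -111 + W)
o = I*√35786 (o = √(-35786) = I*√35786 ≈ 189.17*I)
(q(-89, J)/(-27097) - 15154/42603)/o = ((-111 - 89)/(-27097) - 15154/42603)/((I*√35786)) = (-200*(-1/27097) - 15154*1/42603)*(-I*√35786/35786) = (200/27097 - 15154/42603)*(-I*√35786/35786) = -(-201053669)*I*√35786/20655920594463 = 201053669*I*√35786/20655920594463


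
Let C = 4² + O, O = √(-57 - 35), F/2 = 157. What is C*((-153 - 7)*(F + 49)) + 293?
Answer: -928987 - 116160*I*√23 ≈ -9.2899e+5 - 5.5708e+5*I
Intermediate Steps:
F = 314 (F = 2*157 = 314)
O = 2*I*√23 (O = √(-92) = 2*I*√23 ≈ 9.5917*I)
C = 16 + 2*I*√23 (C = 4² + 2*I*√23 = 16 + 2*I*√23 ≈ 16.0 + 9.5917*I)
C*((-153 - 7)*(F + 49)) + 293 = (16 + 2*I*√23)*((-153 - 7)*(314 + 49)) + 293 = (16 + 2*I*√23)*(-160*363) + 293 = (16 + 2*I*√23)*(-58080) + 293 = (-929280 - 116160*I*√23) + 293 = -928987 - 116160*I*√23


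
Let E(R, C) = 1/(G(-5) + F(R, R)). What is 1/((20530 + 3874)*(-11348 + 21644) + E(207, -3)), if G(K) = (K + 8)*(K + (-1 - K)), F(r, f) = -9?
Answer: 12/3015163007 ≈ 3.9799e-9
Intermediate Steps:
G(K) = -8 - K (G(K) = (8 + K)*(-1) = -8 - K)
E(R, C) = -1/12 (E(R, C) = 1/((-8 - 1*(-5)) - 9) = 1/((-8 + 5) - 9) = 1/(-3 - 9) = 1/(-12) = -1/12)
1/((20530 + 3874)*(-11348 + 21644) + E(207, -3)) = 1/((20530 + 3874)*(-11348 + 21644) - 1/12) = 1/(24404*10296 - 1/12) = 1/(251263584 - 1/12) = 1/(3015163007/12) = 12/3015163007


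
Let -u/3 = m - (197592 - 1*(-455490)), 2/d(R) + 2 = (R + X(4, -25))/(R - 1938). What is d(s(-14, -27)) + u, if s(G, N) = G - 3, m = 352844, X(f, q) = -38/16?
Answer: 5606938394/6225 ≈ 9.0071e+5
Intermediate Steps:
X(f, q) = -19/8 (X(f, q) = -38*1/16 = -19/8)
s(G, N) = -3 + G
d(R) = 2/(-2 + (-19/8 + R)/(-1938 + R)) (d(R) = 2/(-2 + (R - 19/8)/(R - 1938)) = 2/(-2 + (-19/8 + R)/(-1938 + R)))
u = 900714 (u = -3*(352844 - (197592 - 1*(-455490))) = -3*(352844 - (197592 + 455490)) = -3*(352844 - 1*653082) = -3*(352844 - 653082) = -3*(-300238) = 900714)
d(s(-14, -27)) + u = 16*(1938 - (-3 - 14))/(-30989 + 8*(-3 - 14)) + 900714 = 16*(1938 - 1*(-17))/(-30989 + 8*(-17)) + 900714 = 16*(1938 + 17)/(-30989 - 136) + 900714 = 16*1955/(-31125) + 900714 = 16*(-1/31125)*1955 + 900714 = -6256/6225 + 900714 = 5606938394/6225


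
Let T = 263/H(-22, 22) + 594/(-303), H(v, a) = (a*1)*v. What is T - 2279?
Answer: -111529031/48884 ≈ -2281.5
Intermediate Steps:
H(v, a) = a*v
T = -122395/48884 (T = 263/((22*(-22))) + 594/(-303) = 263/(-484) + 594*(-1/303) = 263*(-1/484) - 198/101 = -263/484 - 198/101 = -122395/48884 ≈ -2.5038)
T - 2279 = -122395/48884 - 2279 = -111529031/48884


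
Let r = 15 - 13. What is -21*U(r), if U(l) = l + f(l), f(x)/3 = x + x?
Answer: -294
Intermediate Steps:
f(x) = 6*x (f(x) = 3*(x + x) = 3*(2*x) = 6*x)
r = 2
U(l) = 7*l (U(l) = l + 6*l = 7*l)
-21*U(r) = -147*2 = -21*14 = -294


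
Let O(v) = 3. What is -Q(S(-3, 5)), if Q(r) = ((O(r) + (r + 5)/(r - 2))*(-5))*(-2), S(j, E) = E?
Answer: -190/3 ≈ -63.333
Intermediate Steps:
Q(r) = 30 + 10*(5 + r)/(-2 + r) (Q(r) = ((3 + (r + 5)/(r - 2))*(-5))*(-2) = ((3 + (5 + r)/(-2 + r))*(-5))*(-2) = (-15 - 5*(5 + r)/(-2 + r))*(-2) = 30 + 10*(5 + r)/(-2 + r))
-Q(S(-3, 5)) = -10*(-1 + 4*5)/(-2 + 5) = -10*(-1 + 20)/3 = -10*19/3 = -1*190/3 = -190/3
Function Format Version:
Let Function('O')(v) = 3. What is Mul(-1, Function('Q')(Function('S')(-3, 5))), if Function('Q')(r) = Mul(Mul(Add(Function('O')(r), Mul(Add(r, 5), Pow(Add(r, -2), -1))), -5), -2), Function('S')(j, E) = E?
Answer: Rational(-190, 3) ≈ -63.333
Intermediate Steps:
Function('Q')(r) = Add(30, Mul(10, Pow(Add(-2, r), -1), Add(5, r))) (Function('Q')(r) = Mul(Mul(Add(3, Mul(Add(r, 5), Pow(Add(r, -2), -1))), -5), -2) = Mul(Mul(Add(3, Mul(Add(5, r), Pow(Add(-2, r), -1))), -5), -2) = Mul(Mul(Add(3, Mul(Pow(Add(-2, r), -1), Add(5, r))), -5), -2) = Mul(Add(-15, Mul(-5, Pow(Add(-2, r), -1), Add(5, r))), -2) = Add(30, Mul(10, Pow(Add(-2, r), -1), Add(5, r))))
Mul(-1, Function('Q')(Function('S')(-3, 5))) = Mul(-1, Mul(10, Pow(Add(-2, 5), -1), Add(-1, Mul(4, 5)))) = Mul(-1, Mul(10, Pow(3, -1), Add(-1, 20))) = Mul(-1, Mul(10, Rational(1, 3), 19)) = Mul(-1, Rational(190, 3)) = Rational(-190, 3)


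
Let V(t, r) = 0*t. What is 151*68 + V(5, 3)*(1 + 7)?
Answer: 10268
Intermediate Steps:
V(t, r) = 0
151*68 + V(5, 3)*(1 + 7) = 151*68 + 0*(1 + 7) = 10268 + 0*8 = 10268 + 0 = 10268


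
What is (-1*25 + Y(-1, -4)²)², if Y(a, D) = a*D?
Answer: 81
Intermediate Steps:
Y(a, D) = D*a
(-1*25 + Y(-1, -4)²)² = (-1*25 + (-4*(-1))²)² = (-25 + 4²)² = (-25 + 16)² = (-9)² = 81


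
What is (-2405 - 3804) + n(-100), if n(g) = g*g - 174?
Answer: 3617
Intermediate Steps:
n(g) = -174 + g**2 (n(g) = g**2 - 174 = -174 + g**2)
(-2405 - 3804) + n(-100) = (-2405 - 3804) + (-174 + (-100)**2) = -6209 + (-174 + 10000) = -6209 + 9826 = 3617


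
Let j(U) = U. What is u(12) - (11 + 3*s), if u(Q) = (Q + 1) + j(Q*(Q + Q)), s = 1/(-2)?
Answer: 583/2 ≈ 291.50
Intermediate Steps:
s = -½ ≈ -0.50000
u(Q) = 1 + Q + 2*Q² (u(Q) = (Q + 1) + Q*(Q + Q) = (1 + Q) + Q*(2*Q) = (1 + Q) + 2*Q² = 1 + Q + 2*Q²)
u(12) - (11 + 3*s) = (1 + 12 + 2*12²) - (11 + 3*(-½)) = (1 + 12 + 2*144) - (11 - 3/2) = (1 + 12 + 288) - 1*19/2 = 301 - 19/2 = 583/2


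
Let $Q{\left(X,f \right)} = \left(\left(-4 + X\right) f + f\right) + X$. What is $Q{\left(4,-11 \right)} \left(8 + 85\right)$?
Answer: $-651$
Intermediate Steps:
$Q{\left(X,f \right)} = X + f + f \left(-4 + X\right)$ ($Q{\left(X,f \right)} = \left(f \left(-4 + X\right) + f\right) + X = \left(f + f \left(-4 + X\right)\right) + X = X + f + f \left(-4 + X\right)$)
$Q{\left(4,-11 \right)} \left(8 + 85\right) = \left(4 - -33 + 4 \left(-11\right)\right) \left(8 + 85\right) = \left(4 + 33 - 44\right) 93 = \left(-7\right) 93 = -651$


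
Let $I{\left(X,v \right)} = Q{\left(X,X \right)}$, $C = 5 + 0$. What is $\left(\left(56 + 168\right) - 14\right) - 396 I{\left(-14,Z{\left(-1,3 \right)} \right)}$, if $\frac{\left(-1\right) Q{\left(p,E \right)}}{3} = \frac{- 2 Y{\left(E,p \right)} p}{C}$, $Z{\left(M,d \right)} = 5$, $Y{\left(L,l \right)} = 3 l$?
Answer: $- \frac{1396038}{5} \approx -2.7921 \cdot 10^{5}$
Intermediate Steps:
$C = 5$
$Q{\left(p,E \right)} = \frac{18 p^{2}}{5}$ ($Q{\left(p,E \right)} = - 3 \frac{- 2 \cdot 3 p p}{5} = - 3 - 6 p p \frac{1}{5} = - 3 - 6 p^{2} \cdot \frac{1}{5} = - 3 \left(- \frac{6 p^{2}}{5}\right) = \frac{18 p^{2}}{5}$)
$I{\left(X,v \right)} = \frac{18 X^{2}}{5}$
$\left(\left(56 + 168\right) - 14\right) - 396 I{\left(-14,Z{\left(-1,3 \right)} \right)} = \left(\left(56 + 168\right) - 14\right) - 396 \frac{18 \left(-14\right)^{2}}{5} = \left(224 - 14\right) - 396 \cdot \frac{18}{5} \cdot 196 = 210 - \frac{1397088}{5} = - \frac{1396038}{5}$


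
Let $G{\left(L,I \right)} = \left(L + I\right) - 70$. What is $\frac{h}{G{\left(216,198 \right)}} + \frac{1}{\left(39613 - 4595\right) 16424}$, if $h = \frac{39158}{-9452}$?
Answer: $- \frac{351893091037}{29219478215944} \approx -0.012043$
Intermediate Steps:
$G{\left(L,I \right)} = -70 + I + L$ ($G{\left(L,I \right)} = \left(I + L\right) - 70 = -70 + I + L$)
$h = - \frac{19579}{4726}$ ($h = 39158 \left(- \frac{1}{9452}\right) = - \frac{19579}{4726} \approx -4.1428$)
$\frac{h}{G{\left(216,198 \right)}} + \frac{1}{\left(39613 - 4595\right) 16424} = - \frac{19579}{4726 \left(-70 + 198 + 216\right)} + \frac{1}{\left(39613 - 4595\right) 16424} = - \frac{19579}{4726 \cdot 344} + \frac{1}{35018} \cdot \frac{1}{16424} = \left(- \frac{19579}{4726}\right) \frac{1}{344} + \frac{1}{35018} \cdot \frac{1}{16424} = - \frac{19579}{1625744} + \frac{1}{575135632} = - \frac{351893091037}{29219478215944}$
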